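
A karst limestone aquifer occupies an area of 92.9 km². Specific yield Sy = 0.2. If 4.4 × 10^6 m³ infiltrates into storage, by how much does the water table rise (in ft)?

Δh ≈ 0.777 ft

A = 92.9 km² = 9.29 × 10^7 m²
Δh = ΔV / (Sy × A) = 4.4 × 10^6 m³ / (0.2 × 9.29 × 10^7 m²) = 0.2368 m
Δh = 0.2368 m = 0.7769 ft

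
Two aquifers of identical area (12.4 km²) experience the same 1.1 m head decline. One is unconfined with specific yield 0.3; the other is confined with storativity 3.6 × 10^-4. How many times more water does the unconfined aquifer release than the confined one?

A = 12.4 km² = 1.24 × 10^7 m²
Unconfined: ΔV_u = Sy × A × Δh = 0.3 × 1.24 × 10^7 × 1.1 = 4.092 × 10^6 m³
Confined: ΔV_c = S × A × Δh = 3.6 × 10^-4 × 1.24 × 10^7 × 1.1 = 4910 m³
Ratio = ΔV_u / ΔV_c = Sy / S = 0.3 / 3.6 × 10^-4 = 833.3

ΔV_u / ΔV_c ≈ 833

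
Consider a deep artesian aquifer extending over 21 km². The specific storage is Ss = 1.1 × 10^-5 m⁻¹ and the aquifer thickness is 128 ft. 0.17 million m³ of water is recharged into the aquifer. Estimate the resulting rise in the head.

Δh ≈ 18.9 m

b = 128 ft = 39.01 m
S = Ss × b = 1.1 × 10^-5 m⁻¹ × 39.01 m = 4.292 × 10^-4
A = 21 km² = 2.1 × 10^7 m²
ΔV = 0.17 million m³ = 1.7 × 10^5 m³
Δh = ΔV / (S × A) = 1.7 × 10^5 m³ / (4.292 × 10^-4 × 2.1 × 10^7 m²) = 18.86 m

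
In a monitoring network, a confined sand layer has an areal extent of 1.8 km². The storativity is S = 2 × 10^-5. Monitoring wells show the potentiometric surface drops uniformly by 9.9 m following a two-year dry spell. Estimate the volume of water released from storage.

A = 1.8 km² = 1.8 × 10^6 m²
ΔV = S × A × Δh = 2 × 10^-5 × 1.8 × 10^6 m² × 9.9 m = 356.4 m³

ΔV ≈ 356 m³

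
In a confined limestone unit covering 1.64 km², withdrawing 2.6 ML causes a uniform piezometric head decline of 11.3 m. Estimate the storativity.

S ≈ 1.4 × 10^-4

A = 1.64 km² = 1.64 × 10^6 m²
ΔV = 2.6 ML = 2600 m³
S = ΔV / (A × Δh) = 2600 m³ / (1.64 × 10^6 m² × 11.3 m) = 1.403 × 10^-4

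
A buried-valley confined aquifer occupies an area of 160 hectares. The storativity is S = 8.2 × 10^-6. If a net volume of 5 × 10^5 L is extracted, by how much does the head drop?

Δh ≈ 38.1 m

A = 160 hectares = 1.6 × 10^6 m²
ΔV = 5 × 10^5 L = 500 m³
Δh = ΔV / (S × A) = 500 m³ / (8.2 × 10^-6 × 1.6 × 10^6 m²) = 38.11 m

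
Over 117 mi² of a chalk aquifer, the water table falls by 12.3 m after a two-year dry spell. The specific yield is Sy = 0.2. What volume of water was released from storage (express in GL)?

A = 117 mi² = 3.03 × 10^8 m²
ΔV = Sy × A × Δh = 0.2 × 3.03 × 10^8 m² × 12.3 m = 7.455 × 10^8 m³
ΔV = 7.455 × 10^8 m³ = 745.5 GL

ΔV ≈ 745 GL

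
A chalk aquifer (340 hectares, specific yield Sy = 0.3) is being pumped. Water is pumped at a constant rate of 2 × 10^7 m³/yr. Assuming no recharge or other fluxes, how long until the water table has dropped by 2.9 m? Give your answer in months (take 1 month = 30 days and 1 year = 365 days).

A = 340 hectares = 3.4 × 10^6 m²
ΔV = Sy × A × Δh = 0.3 × 3.4 × 10^6 × 2.9 = 2.958 × 10^6 m³
Q = 2 × 10^7 m³/yr = 54790 m³/d
t = ΔV / Q = 2.958 × 10^6 m³ / 54790 m³/d = 53.98 d
t = 53.98 d ≈ 1.799 months

t ≈ 1.8 months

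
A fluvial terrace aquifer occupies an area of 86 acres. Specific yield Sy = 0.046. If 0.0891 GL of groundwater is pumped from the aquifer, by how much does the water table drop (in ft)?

Δh ≈ 18.3 ft

A = 86 acres = 3.48 × 10^5 m²
ΔV = 0.0891 GL = 89100 m³
Δh = ΔV / (Sy × A) = 89100 m³ / (0.046 × 3.48 × 10^5 m²) = 5.565 m
Δh = 5.565 m = 18.26 ft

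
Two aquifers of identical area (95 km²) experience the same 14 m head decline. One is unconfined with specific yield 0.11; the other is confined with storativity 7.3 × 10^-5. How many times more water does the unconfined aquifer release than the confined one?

ΔV_u / ΔV_c ≈ 1510

A = 95 km² = 9.5 × 10^7 m²
Unconfined: ΔV_u = Sy × A × Δh = 0.11 × 9.5 × 10^7 × 14 = 1.463 × 10^8 m³
Confined: ΔV_c = S × A × Δh = 7.3 × 10^-5 × 9.5 × 10^7 × 14 = 97090 m³
Ratio = ΔV_u / ΔV_c = Sy / S = 0.11 / 7.3 × 10^-5 = 1507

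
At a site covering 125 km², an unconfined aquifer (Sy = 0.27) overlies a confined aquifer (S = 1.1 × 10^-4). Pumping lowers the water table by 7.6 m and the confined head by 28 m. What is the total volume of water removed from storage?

A = 125 km² = 1.25 × 10^8 m²
Unconfined: ΔV_u = Sy × A × Δh_u = 0.27 × 1.25 × 10^8 × 7.6 = 2.565 × 10^8 m³
Confined: ΔV_c = S × A × Δh_c = 1.1 × 10^-4 × 1.25 × 10^8 × 28 = 3.85 × 10^5 m³
Total ΔV = 2.565 × 10^8 + 3.85 × 10^5 = 2.569 × 10^8 m³

ΔV ≈ 2.57 × 10^8 m³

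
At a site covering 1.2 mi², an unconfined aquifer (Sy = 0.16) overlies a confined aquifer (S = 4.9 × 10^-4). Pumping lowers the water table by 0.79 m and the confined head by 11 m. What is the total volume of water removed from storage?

A = 1.2 mi² = 3.108 × 10^6 m²
Unconfined: ΔV_u = Sy × A × Δh_u = 0.16 × 3.108 × 10^6 × 0.79 = 3.928 × 10^5 m³
Confined: ΔV_c = S × A × Δh_c = 4.9 × 10^-4 × 3.108 × 10^6 × 11 = 16750 m³
Total ΔV = 3.928 × 10^5 + 16750 = 4.096 × 10^5 m³

ΔV ≈ 4.1 × 10^5 m³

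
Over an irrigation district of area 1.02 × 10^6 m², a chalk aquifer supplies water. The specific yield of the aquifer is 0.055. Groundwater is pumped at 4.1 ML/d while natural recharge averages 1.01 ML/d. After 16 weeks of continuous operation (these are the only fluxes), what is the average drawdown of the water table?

Net abstraction = 4.1 − 1.01 = 3.09 ML/d
Q_net = 3.09 ML/d = 3090 m³/d
t = 16 weeks = 112 d
ΔV = Q × t = 3090 m³/d × 112 d = 3.461 × 10^5 m³
Δh = ΔV / (Sy × A) = 3.461 × 10^5 / (0.055 × 1.02 × 10^6) = 6.169 m

Δh ≈ 6.17 m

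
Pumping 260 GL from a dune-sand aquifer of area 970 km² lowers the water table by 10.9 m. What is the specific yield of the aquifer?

A = 970 km² = 9.7 × 10^8 m²
ΔV = 260 GL = 2.6 × 10^8 m³
Sy = ΔV / (A × Δh) = 2.6 × 10^8 m³ / (9.7 × 10^8 m² × 10.9 m) = 0.02459

Sy ≈ 0.025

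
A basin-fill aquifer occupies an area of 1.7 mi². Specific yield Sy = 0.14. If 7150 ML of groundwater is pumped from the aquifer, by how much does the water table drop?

Δh ≈ 11.6 m

A = 1.7 mi² = 4.403 × 10^6 m²
ΔV = 7150 ML = 7.15 × 10^6 m³
Δh = ΔV / (Sy × A) = 7.15 × 10^6 m³ / (0.14 × 4.403 × 10^6 m²) = 11.6 m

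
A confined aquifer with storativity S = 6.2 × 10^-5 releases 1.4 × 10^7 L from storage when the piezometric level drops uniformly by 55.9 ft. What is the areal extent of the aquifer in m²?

Δh = 55.9 ft = 17.04 m
ΔV = 1.4 × 10^7 L = 14000 m³
A = ΔV / (S × Δh) = 14000 / (6.2 × 10^-5 × 17.04) = 1.325 × 10^7 m²

A ≈ 1.33 × 10^7 m²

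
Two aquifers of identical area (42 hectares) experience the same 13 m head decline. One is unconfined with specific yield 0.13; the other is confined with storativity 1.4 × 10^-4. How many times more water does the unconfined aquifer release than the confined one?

ΔV_u / ΔV_c ≈ 929

A = 42 hectares = 4.2 × 10^5 m²
Unconfined: ΔV_u = Sy × A × Δh = 0.13 × 4.2 × 10^5 × 13 = 7.098 × 10^5 m³
Confined: ΔV_c = S × A × Δh = 1.4 × 10^-4 × 4.2 × 10^5 × 13 = 764.4 m³
Ratio = ΔV_u / ΔV_c = Sy / S = 0.13 / 1.4 × 10^-4 = 928.6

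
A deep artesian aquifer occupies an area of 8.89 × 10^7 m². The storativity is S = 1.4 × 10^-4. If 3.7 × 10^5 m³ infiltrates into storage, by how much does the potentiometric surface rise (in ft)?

Δh ≈ 97.5 ft

Δh = ΔV / (S × A) = 3.7 × 10^5 m³ / (1.4 × 10^-4 × 8.89 × 10^7 m²) = 29.73 m
Δh = 29.73 m = 97.53 ft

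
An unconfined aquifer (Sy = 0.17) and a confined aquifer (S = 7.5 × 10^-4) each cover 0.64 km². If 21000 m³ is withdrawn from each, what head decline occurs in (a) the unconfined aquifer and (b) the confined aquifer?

Δh_u ≈ 0.193 m; Δh_c ≈ 43.8 m

A = 0.64 km² = 6.4 × 10^5 m²
Unconfined: Δh_u = ΔV/(Sy·A) = 21000/(0.17 × 6.4 × 10^5) = 0.193 m
Confined: Δh_c = ΔV/(S·A) = 21000/(7.5 × 10^-4 × 6.4 × 10^5) = 43.75 m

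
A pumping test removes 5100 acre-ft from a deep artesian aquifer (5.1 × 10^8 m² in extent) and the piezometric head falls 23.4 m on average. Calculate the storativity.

ΔV = 5100 acre-ft = 6.291 × 10^6 m³
S = ΔV / (A × Δh) = 6.291 × 10^6 m³ / (5.1 × 10^8 m² × 23.4 m) = 5.271 × 10^-4

S ≈ 5.3 × 10^-4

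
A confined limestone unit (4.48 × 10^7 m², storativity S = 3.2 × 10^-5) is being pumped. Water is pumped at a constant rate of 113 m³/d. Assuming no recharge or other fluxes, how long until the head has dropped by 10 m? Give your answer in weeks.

t ≈ 18.1 weeks

ΔV = S × A × Δh = 3.2 × 10^-5 × 4.48 × 10^7 × 10 = 14340 m³
t = ΔV / Q = 14340 m³ / 113 m³/d = 126.9 d
t = 126.9 d ≈ 18.12 weeks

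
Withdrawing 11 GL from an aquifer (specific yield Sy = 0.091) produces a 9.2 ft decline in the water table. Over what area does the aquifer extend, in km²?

A ≈ 43.1 km²

Δh = 9.2 ft = 2.804 m
ΔV = 11 GL = 1.1 × 10^7 m³
A = ΔV / (Sy × Δh) = 1.1 × 10^7 / (0.091 × 2.804) = 4.311 × 10^7 m²
A = 4.311 × 10^7 m² = 43.11 km²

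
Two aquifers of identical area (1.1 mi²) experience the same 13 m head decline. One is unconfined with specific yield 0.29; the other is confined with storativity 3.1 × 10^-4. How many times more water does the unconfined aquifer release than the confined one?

ΔV_u / ΔV_c ≈ 935

A = 1.1 mi² = 2.849 × 10^6 m²
Unconfined: ΔV_u = Sy × A × Δh = 0.29 × 2.849 × 10^6 × 13 = 1.074 × 10^7 m³
Confined: ΔV_c = S × A × Δh = 3.1 × 10^-4 × 2.849 × 10^6 × 13 = 11480 m³
Ratio = ΔV_u / ΔV_c = Sy / S = 0.29 / 3.1 × 10^-4 = 935.5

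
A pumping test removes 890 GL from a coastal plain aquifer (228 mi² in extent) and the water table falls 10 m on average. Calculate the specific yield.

Sy ≈ 0.15

A = 228 mi² = 5.905 × 10^8 m²
ΔV = 890 GL = 8.9 × 10^8 m³
Sy = ΔV / (A × Δh) = 8.9 × 10^8 m³ / (5.905 × 10^8 m² × 10 m) = 0.1507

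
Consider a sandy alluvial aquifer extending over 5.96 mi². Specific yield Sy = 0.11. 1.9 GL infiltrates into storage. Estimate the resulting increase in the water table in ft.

A = 5.96 mi² = 1.544 × 10^7 m²
ΔV = 1.9 GL = 1.9 × 10^6 m³
Δh = ΔV / (Sy × A) = 1.9 × 10^6 m³ / (0.11 × 1.544 × 10^7 m²) = 1.119 m
Δh = 1.119 m = 3.671 ft

Δh ≈ 3.67 ft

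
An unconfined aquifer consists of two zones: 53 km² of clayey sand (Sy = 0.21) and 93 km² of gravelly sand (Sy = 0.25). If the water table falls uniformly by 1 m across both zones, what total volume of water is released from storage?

A₁ = 53 km² = 5.3 × 10^7 m²; A₂ = 93 km² = 9.3 × 10^7 m²
ΔV₁ = 0.21 × 5.3 × 10^7 × 1 = 1.113 × 10^7 m³
ΔV₂ = 0.25 × 9.3 × 10^7 × 1 = 2.325 × 10^7 m³
ΔV = ΔV₁ + ΔV₂ = 3.438 × 10^7 m³

ΔV ≈ 3.44 × 10^7 m³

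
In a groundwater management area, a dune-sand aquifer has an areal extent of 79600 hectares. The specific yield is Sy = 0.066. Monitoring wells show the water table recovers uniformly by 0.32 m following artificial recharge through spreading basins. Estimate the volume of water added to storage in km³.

A = 79600 hectares = 7.96 × 10^8 m²
ΔV = Sy × A × Δh = 0.066 × 7.96 × 10^8 m² × 0.32 m = 1.681 × 10^7 m³
ΔV = 1.681 × 10^7 m³ = 0.01681 km³

ΔV ≈ 0.0168 km³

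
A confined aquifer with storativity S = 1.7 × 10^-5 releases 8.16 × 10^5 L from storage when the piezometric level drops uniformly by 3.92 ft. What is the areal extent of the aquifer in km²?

Δh = 3.92 ft = 1.195 m
ΔV = 8.16 × 10^5 L = 816 m³
A = ΔV / (S × Δh) = 816 / (1.7 × 10^-5 × 1.195) = 4.017 × 10^7 m²
A = 4.017 × 10^7 m² = 40.17 km²

A ≈ 40.2 km²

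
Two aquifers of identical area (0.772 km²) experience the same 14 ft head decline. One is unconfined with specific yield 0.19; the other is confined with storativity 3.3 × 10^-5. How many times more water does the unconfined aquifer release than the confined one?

A = 0.772 km² = 7.72 × 10^5 m²
Δh = 14 ft = 4.267 m
Unconfined: ΔV_u = Sy × A × Δh = 0.19 × 7.72 × 10^5 × 4.267 = 6.259 × 10^5 m³
Confined: ΔV_c = S × A × Δh = 3.3 × 10^-5 × 7.72 × 10^5 × 4.267 = 108.7 m³
Ratio = ΔV_u / ΔV_c = Sy / S = 0.19 / 3.3 × 10^-5 = 5758

ΔV_u / ΔV_c ≈ 5760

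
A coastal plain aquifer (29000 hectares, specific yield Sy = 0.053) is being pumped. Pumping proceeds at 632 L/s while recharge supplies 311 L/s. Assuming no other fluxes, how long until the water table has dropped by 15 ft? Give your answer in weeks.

A = 29000 hectares = 2.9 × 10^8 m²
Δh = 15 ft = 4.572 m
ΔV = Sy × A × Δh = 0.053 × 2.9 × 10^8 × 4.572 = 7.027 × 10^7 m³
Net withdrawal = 632 − 311 = 321 L/s = 27730 m³/d
t = ΔV / Q = 7.027 × 10^7 m³ / 27730 m³/d = 2534 d
t = 2534 d ≈ 362 weeks

t ≈ 362 weeks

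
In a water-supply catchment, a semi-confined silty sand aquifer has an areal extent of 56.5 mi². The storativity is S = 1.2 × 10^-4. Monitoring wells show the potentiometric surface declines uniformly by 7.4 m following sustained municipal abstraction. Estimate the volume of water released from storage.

ΔV ≈ 1.3 × 10^5 m³

A = 56.5 mi² = 1.463 × 10^8 m²
ΔV = S × A × Δh = 1.2 × 10^-4 × 1.463 × 10^8 m² × 7.4 m = 1.299 × 10^5 m³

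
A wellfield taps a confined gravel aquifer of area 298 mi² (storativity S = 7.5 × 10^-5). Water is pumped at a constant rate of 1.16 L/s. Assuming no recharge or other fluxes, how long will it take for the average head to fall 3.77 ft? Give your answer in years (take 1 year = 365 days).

t ≈ 1.82 years

A = 298 mi² = 7.718 × 10^8 m²
Δh = 3.77 ft = 1.149 m
ΔV = S × A × Δh = 7.5 × 10^-5 × 7.718 × 10^8 × 1.149 = 66520 m³
Q = 1.16 L/s = 100.2 m³/d
t = ΔV / Q = 66520 m³ / 100.2 m³/d = 663.7 d
t = 663.7 d ≈ 1.818 years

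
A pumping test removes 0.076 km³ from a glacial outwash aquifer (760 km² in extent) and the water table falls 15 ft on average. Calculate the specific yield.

Sy ≈ 0.022

A = 760 km² = 7.6 × 10^8 m²
Δh = 15 ft = 4.572 m
ΔV = 0.076 km³ = 7.6 × 10^7 m³
Sy = ΔV / (A × Δh) = 7.6 × 10^7 m³ / (7.6 × 10^8 m² × 4.572 m) = 0.02187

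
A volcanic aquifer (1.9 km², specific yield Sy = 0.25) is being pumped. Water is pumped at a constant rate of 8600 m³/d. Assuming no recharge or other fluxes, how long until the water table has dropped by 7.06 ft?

t ≈ 119 days

A = 1.9 km² = 1.9 × 10^6 m²
Δh = 7.06 ft = 2.152 m
ΔV = Sy × A × Δh = 0.25 × 1.9 × 10^6 × 2.152 = 1.022 × 10^6 m³
t = ΔV / Q = 1.022 × 10^6 m³ / 8600 m³/d = 118.9 d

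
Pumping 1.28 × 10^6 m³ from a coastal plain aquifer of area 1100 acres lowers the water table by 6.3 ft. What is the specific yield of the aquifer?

Sy ≈ 0.15

A = 1100 acres = 4.452 × 10^6 m²
Δh = 6.3 ft = 1.92 m
Sy = ΔV / (A × Δh) = 1.28 × 10^6 m³ / (4.452 × 10^6 m² × 1.92 m) = 0.1497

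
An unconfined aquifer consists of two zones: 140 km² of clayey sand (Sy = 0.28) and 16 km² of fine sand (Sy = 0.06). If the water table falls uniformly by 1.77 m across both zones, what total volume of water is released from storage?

ΔV ≈ 7.11 × 10^7 m³

A₁ = 140 km² = 1.4 × 10^8 m²; A₂ = 16 km² = 1.6 × 10^7 m²
ΔV₁ = 0.28 × 1.4 × 10^8 × 1.77 = 6.938 × 10^7 m³
ΔV₂ = 0.06 × 1.6 × 10^7 × 1.77 = 1.699 × 10^6 m³
ΔV = ΔV₁ + ΔV₂ = 7.108 × 10^7 m³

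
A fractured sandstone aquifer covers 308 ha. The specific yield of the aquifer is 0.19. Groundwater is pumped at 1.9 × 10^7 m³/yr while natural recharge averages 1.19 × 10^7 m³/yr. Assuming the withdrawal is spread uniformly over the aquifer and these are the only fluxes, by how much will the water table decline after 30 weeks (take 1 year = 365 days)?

Δh ≈ 6.98 m

A = 308 ha = 3.08 × 10^6 m²
Net abstraction = 1.9 × 10^7 − 1.19 × 10^7 = 7.1 × 10^6 m³/yr
Q_net = 7.1 × 10^6 m³/yr = 19450 m³/d
t = 30 weeks = 210 d
ΔV = Q × t = 19450 m³/d × 210 d = 4.085 × 10^6 m³
Δh = ΔV / (Sy × A) = 4.085 × 10^6 / (0.19 × 3.08 × 10^6) = 6.98 m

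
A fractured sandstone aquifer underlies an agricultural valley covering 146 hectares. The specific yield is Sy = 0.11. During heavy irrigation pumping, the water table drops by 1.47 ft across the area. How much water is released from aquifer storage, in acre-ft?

ΔV ≈ 58.3 acre-ft

A = 146 hectares = 1.46 × 10^6 m²
Δh = 1.47 ft = 0.4481 m
ΔV = Sy × A × Δh = 0.11 × 1.46 × 10^6 m² × 0.4481 m = 71960 m³
ΔV = 71960 m³ = 58.34 acre-ft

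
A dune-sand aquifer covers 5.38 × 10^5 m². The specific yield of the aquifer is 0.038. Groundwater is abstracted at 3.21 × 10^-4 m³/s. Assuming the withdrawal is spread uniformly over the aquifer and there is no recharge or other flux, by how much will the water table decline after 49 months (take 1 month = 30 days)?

Δh ≈ 1.99 m

Q = 3.21 × 10^-4 m³/s = 27.73 m³/d
t = 49 months = 1470 d
ΔV = Q × t = 27.73 m³/d × 1470 d = 40770 m³
Δh = ΔV / (Sy × A) = 40770 / (0.038 × 5.38 × 10^5) = 1.994 m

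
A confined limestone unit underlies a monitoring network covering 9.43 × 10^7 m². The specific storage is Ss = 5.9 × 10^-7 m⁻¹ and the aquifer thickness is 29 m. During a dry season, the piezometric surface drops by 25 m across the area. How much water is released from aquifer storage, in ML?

ΔV ≈ 40.3 ML

S = Ss × b = 5.9 × 10^-7 m⁻¹ × 29 m = 1.711 × 10^-5
ΔV = S × A × Δh = 1.711 × 10^-5 × 9.43 × 10^7 m² × 25 m = 40340 m³
ΔV = 40340 m³ = 40.34 ML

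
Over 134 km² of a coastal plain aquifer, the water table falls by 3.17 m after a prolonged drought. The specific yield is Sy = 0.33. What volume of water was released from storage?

A = 134 km² = 1.34 × 10^8 m²
ΔV = Sy × A × Δh = 0.33 × 1.34 × 10^8 m² × 3.17 m = 1.402 × 10^8 m³

ΔV ≈ 1.4 × 10^8 m³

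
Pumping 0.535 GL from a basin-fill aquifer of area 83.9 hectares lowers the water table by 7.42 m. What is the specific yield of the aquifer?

Sy ≈ 0.086

A = 83.9 hectares = 8.39 × 10^5 m²
ΔV = 0.535 GL = 5.35 × 10^5 m³
Sy = ΔV / (A × Δh) = 5.35 × 10^5 m³ / (8.39 × 10^5 m² × 7.42 m) = 0.08594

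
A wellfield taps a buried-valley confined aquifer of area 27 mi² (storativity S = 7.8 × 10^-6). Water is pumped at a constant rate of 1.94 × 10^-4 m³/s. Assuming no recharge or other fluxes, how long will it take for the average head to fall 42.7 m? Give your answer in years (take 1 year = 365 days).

t ≈ 3.81 years

A = 27 mi² = 6.993 × 10^7 m²
ΔV = S × A × Δh = 7.8 × 10^-6 × 6.993 × 10^7 × 42.7 = 23290 m³
Q = 1.94 × 10^-4 m³/s = 16.76 m³/d
t = ΔV / Q = 23290 m³ / 16.76 m³/d = 1390 d
t = 1390 d ≈ 3.807 years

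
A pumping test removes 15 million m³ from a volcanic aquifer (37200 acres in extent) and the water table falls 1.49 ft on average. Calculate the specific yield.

Sy ≈ 0.22

A = 37200 acres = 1.505 × 10^8 m²
Δh = 1.49 ft = 0.4542 m
ΔV = 15 million m³ = 1.5 × 10^7 m³
Sy = ΔV / (A × Δh) = 1.5 × 10^7 m³ / (1.505 × 10^8 m² × 0.4542 m) = 0.2194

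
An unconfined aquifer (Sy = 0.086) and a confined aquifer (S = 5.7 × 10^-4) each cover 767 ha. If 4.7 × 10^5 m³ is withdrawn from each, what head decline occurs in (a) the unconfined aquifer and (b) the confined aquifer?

A = 767 ha = 7.67 × 10^6 m²
Unconfined: Δh_u = ΔV/(Sy·A) = 4.7 × 10^5/(0.086 × 7.67 × 10^6) = 0.7125 m
Confined: Δh_c = ΔV/(S·A) = 4.7 × 10^5/(5.7 × 10^-4 × 7.67 × 10^6) = 107.5 m

Δh_u ≈ 0.713 m; Δh_c ≈ 108 m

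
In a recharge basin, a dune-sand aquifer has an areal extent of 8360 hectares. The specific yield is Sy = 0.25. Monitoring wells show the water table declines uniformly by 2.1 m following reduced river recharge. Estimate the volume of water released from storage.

A = 8360 hectares = 8.36 × 10^7 m²
ΔV = Sy × A × Δh = 0.25 × 8.36 × 10^7 m² × 2.1 m = 4.389 × 10^7 m³

ΔV ≈ 4.39 × 10^7 m³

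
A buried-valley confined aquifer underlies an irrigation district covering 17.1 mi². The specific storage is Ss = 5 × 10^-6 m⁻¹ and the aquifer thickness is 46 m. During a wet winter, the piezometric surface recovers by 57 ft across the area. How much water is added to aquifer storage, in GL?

S = Ss × b = 5 × 10^-6 m⁻¹ × 46 m = 2.3 × 10^-4
A = 17.1 mi² = 4.429 × 10^7 m²
Δh = 57 ft = 17.37 m
ΔV = S × A × Δh = 2.3 × 10^-4 × 4.429 × 10^7 m² × 17.37 m = 1.77 × 10^5 m³
ΔV = 1.77 × 10^5 m³ = 0.177 GL

ΔV ≈ 0.177 GL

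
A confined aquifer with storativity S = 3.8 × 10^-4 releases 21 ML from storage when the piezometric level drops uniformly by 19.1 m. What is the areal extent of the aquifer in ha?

ΔV = 21 ML = 21000 m³
A = ΔV / (S × Δh) = 21000 / (3.8 × 10^-4 × 19.1) = 2.893 × 10^6 m²
A = 2.893 × 10^6 m² = 289.3 ha

A ≈ 289 ha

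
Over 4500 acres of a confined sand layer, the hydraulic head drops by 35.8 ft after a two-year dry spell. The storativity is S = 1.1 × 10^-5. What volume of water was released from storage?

ΔV ≈ 2190 m³

A = 4500 acres = 1.821 × 10^7 m²
Δh = 35.8 ft = 10.91 m
ΔV = S × A × Δh = 1.1 × 10^-5 × 1.821 × 10^7 m² × 10.91 m = 2186 m³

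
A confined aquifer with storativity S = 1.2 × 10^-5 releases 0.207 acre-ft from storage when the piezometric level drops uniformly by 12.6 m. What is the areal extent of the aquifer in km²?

ΔV = 0.207 acre-ft = 255.3 m³
A = ΔV / (S × Δh) = 255.3 / (1.2 × 10^-5 × 12.6) = 1.689 × 10^6 m²
A = 1.689 × 10^6 m² = 1.689 km²

A ≈ 1.69 km²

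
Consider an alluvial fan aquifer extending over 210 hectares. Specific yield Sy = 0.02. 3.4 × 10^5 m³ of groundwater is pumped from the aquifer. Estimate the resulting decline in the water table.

Δh ≈ 8.1 m

A = 210 hectares = 2.1 × 10^6 m²
Δh = ΔV / (Sy × A) = 3.4 × 10^5 m³ / (0.02 × 2.1 × 10^6 m²) = 8.095 m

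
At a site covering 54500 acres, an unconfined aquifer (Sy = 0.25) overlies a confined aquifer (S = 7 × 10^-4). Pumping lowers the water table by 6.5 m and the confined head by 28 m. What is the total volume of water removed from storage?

ΔV ≈ 3.63 × 10^8 m³

A = 54500 acres = 2.206 × 10^8 m²
Unconfined: ΔV_u = Sy × A × Δh_u = 0.25 × 2.206 × 10^8 × 6.5 = 3.584 × 10^8 m³
Confined: ΔV_c = S × A × Δh_c = 7 × 10^-4 × 2.206 × 10^8 × 28 = 4.323 × 10^6 m³
Total ΔV = 3.584 × 10^8 + 4.323 × 10^6 = 3.627 × 10^8 m³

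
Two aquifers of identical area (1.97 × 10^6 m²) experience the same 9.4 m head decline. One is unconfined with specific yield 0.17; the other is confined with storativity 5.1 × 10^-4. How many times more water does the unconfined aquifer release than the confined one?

Unconfined: ΔV_u = Sy × A × Δh = 0.17 × 1.97 × 10^6 × 9.4 = 3.148 × 10^6 m³
Confined: ΔV_c = S × A × Δh = 5.1 × 10^-4 × 1.97 × 10^6 × 9.4 = 9444 m³
Ratio = ΔV_u / ΔV_c = Sy / S = 0.17 / 5.1 × 10^-4 = 333.3

ΔV_u / ΔV_c ≈ 333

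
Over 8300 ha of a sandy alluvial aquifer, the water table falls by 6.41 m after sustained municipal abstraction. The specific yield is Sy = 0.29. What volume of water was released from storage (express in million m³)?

A = 8300 ha = 8.3 × 10^7 m²
ΔV = Sy × A × Δh = 0.29 × 8.3 × 10^7 m² × 6.41 m = 1.543 × 10^8 m³
ΔV = 1.543 × 10^8 m³ = 154.3 million m³

ΔV ≈ 154 million m³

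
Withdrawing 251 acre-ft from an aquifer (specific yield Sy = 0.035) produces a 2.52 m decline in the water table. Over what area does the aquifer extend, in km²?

ΔV = 251 acre-ft = 3.096 × 10^5 m³
A = ΔV / (Sy × Δh) = 3.096 × 10^5 / (0.035 × 2.52) = 3.51 × 10^6 m²
A = 3.51 × 10^6 m² = 3.51 km²

A ≈ 3.51 km²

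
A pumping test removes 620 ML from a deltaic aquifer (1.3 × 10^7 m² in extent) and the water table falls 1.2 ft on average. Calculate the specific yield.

Δh = 1.2 ft = 0.3658 m
ΔV = 620 ML = 6.2 × 10^5 m³
Sy = ΔV / (A × Δh) = 6.2 × 10^5 m³ / (1.3 × 10^7 m² × 0.3658 m) = 0.1304

Sy ≈ 0.13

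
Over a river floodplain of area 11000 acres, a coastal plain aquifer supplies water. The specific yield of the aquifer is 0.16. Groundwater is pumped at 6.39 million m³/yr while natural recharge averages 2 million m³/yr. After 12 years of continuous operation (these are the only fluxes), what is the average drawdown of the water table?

A = 11000 acres = 4.452 × 10^7 m²
Net abstraction = 6.39 − 2 = 4.39 million m³/yr
Q_net = 4.39 million m³/yr = 12030 m³/d
t = 12 years = 4380 d
ΔV = Q × t = 12030 m³/d × 4380 d = 5.268 × 10^7 m³
Δh = ΔV / (Sy × A) = 5.268 × 10^7 / (0.16 × 4.452 × 10^7) = 7.396 m

Δh ≈ 7.4 m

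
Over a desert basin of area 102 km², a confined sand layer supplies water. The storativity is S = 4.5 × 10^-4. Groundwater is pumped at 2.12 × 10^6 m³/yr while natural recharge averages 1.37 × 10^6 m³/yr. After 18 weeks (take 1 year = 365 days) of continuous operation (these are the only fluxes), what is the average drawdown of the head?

A = 102 km² = 1.02 × 10^8 m²
Net abstraction = 2.12 × 10^6 − 1.37 × 10^6 = 7.5 × 10^5 m³/yr
Q_net = 7.5 × 10^5 m³/yr = 2055 m³/d
t = 18 weeks = 126 d
ΔV = Q × t = 2055 m³/d × 126 d = 2.589 × 10^5 m³
Δh = ΔV / (S × A) = 2.589 × 10^5 / (4.5 × 10^-4 × 1.02 × 10^8) = 5.641 m

Δh ≈ 5.64 m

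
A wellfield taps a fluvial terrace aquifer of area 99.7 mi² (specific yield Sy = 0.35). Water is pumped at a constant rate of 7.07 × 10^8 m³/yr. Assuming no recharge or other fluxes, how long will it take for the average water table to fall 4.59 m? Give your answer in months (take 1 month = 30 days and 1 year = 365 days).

A = 99.7 mi² = 2.582 × 10^8 m²
ΔV = Sy × A × Δh = 0.35 × 2.582 × 10^8 × 4.59 = 4.148 × 10^8 m³
Q = 7.07 × 10^8 m³/yr = 1.937 × 10^6 m³/d
t = ΔV / Q = 4.148 × 10^8 m³ / 1.937 × 10^6 m³/d = 214.2 d
t = 214.2 d ≈ 7.139 months

t ≈ 7.14 months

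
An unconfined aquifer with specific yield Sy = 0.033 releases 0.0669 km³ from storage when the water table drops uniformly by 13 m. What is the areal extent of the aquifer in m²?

ΔV = 0.0669 km³ = 6.69 × 10^7 m³
A = ΔV / (Sy × Δh) = 6.69 × 10^7 / (0.033 × 13) = 1.559 × 10^8 m²

A ≈ 1.56 × 10^8 m²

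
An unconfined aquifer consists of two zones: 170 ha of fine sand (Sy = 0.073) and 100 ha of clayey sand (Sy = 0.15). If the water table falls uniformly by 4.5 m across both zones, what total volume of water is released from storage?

ΔV ≈ 1.23 × 10^6 m³

A₁ = 170 ha = 1.7 × 10^6 m²; A₂ = 100 ha = 1 × 10^6 m²
ΔV₁ = 0.073 × 1.7 × 10^6 × 4.5 = 5.584 × 10^5 m³
ΔV₂ = 0.15 × 1 × 10^6 × 4.5 = 6.75 × 10^5 m³
ΔV = ΔV₁ + ΔV₂ = 1.233 × 10^6 m³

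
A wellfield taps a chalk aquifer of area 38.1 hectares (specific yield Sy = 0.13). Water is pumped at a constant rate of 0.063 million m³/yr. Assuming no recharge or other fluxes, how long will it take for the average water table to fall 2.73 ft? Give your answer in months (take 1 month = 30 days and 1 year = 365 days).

t ≈ 7.96 months

A = 38.1 hectares = 3.81 × 10^5 m²
Δh = 2.73 ft = 0.8321 m
ΔV = Sy × A × Δh = 0.13 × 3.81 × 10^5 × 0.8321 = 41210 m³
Q = 0.063 million m³/yr = 172.6 m³/d
t = ΔV / Q = 41210 m³ / 172.6 m³/d = 238.8 d
t = 238.8 d ≈ 7.959 months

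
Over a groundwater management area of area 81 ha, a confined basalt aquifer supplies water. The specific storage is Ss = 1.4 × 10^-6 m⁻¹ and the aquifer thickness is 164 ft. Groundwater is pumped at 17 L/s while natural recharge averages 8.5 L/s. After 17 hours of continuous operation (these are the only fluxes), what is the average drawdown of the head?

Δh ≈ 9.18 m

b = 164 ft = 49.99 m
S = Ss × b = 1.4 × 10^-6 m⁻¹ × 49.99 m = 6.998 × 10^-5
A = 81 ha = 8.1 × 10^5 m²
Net abstraction = 17 − 8.5 = 8.5 L/s
Q_net = 8.5 L/s = 734.4 m³/d
t = 17 hours = 0.7083 d
ΔV = Q × t = 734.4 m³/d × 0.7083 d = 520.2 m³
Δh = ΔV / (S × A) = 520.2 / (6.998 × 10^-5 × 8.1 × 10^5) = 9.177 m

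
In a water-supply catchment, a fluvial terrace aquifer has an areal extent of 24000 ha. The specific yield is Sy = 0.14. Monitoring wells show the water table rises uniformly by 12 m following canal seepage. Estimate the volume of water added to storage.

ΔV ≈ 4.03 × 10^8 m³

A = 24000 ha = 2.4 × 10^8 m²
ΔV = Sy × A × Δh = 0.14 × 2.4 × 10^8 m² × 12 m = 4.032 × 10^8 m³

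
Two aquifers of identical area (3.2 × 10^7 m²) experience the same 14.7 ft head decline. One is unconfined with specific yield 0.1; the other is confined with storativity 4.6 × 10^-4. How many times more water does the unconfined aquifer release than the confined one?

Δh = 14.7 ft = 4.481 m
Unconfined: ΔV_u = Sy × A × Δh = 0.1 × 3.2 × 10^7 × 4.481 = 1.434 × 10^7 m³
Confined: ΔV_c = S × A × Δh = 4.6 × 10^-4 × 3.2 × 10^7 × 4.481 = 65950 m³
Ratio = ΔV_u / ΔV_c = Sy / S = 0.1 / 4.6 × 10^-4 = 217.4

ΔV_u / ΔV_c ≈ 217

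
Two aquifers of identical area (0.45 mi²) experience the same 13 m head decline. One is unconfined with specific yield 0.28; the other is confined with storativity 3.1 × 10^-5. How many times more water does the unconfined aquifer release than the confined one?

A = 0.45 mi² = 1.165 × 10^6 m²
Unconfined: ΔV_u = Sy × A × Δh = 0.28 × 1.165 × 10^6 × 13 = 4.242 × 10^6 m³
Confined: ΔV_c = S × A × Δh = 3.1 × 10^-5 × 1.165 × 10^6 × 13 = 469.7 m³
Ratio = ΔV_u / ΔV_c = Sy / S = 0.28 / 3.1 × 10^-5 = 9032

ΔV_u / ΔV_c ≈ 9030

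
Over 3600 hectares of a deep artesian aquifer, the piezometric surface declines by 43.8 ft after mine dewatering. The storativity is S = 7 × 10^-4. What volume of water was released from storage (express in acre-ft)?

ΔV ≈ 273 acre-ft

A = 3600 hectares = 3.6 × 10^7 m²
Δh = 43.8 ft = 13.35 m
ΔV = S × A × Δh = 7 × 10^-4 × 3.6 × 10^7 m² × 13.35 m = 3.364 × 10^5 m³
ΔV = 3.364 × 10^5 m³ = 272.7 acre-ft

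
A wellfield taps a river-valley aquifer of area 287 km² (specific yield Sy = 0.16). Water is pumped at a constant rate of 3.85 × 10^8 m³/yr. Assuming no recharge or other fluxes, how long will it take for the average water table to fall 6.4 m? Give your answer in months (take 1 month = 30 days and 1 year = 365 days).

A = 287 km² = 2.87 × 10^8 m²
ΔV = Sy × A × Δh = 0.16 × 2.87 × 10^8 × 6.4 = 2.939 × 10^8 m³
Q = 3.85 × 10^8 m³/yr = 1.055 × 10^6 m³/d
t = ΔV / Q = 2.939 × 10^8 m³ / 1.055 × 10^6 m³/d = 278.6 d
t = 278.6 d ≈ 9.287 months

t ≈ 9.29 months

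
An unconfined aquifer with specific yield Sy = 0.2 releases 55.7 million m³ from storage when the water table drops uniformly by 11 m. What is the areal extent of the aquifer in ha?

A ≈ 2530 ha

ΔV = 55.7 million m³ = 5.57 × 10^7 m³
A = ΔV / (Sy × Δh) = 5.57 × 10^7 / (0.2 × 11) = 2.532 × 10^7 m²
A = 2.532 × 10^7 m² = 2532 ha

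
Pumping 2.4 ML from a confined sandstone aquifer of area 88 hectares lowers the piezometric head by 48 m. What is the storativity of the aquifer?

A = 88 hectares = 8.8 × 10^5 m²
ΔV = 2.4 ML = 2400 m³
S = ΔV / (A × Δh) = 2400 m³ / (8.8 × 10^5 m² × 48 m) = 5.682 × 10^-5

S ≈ 5.7 × 10^-5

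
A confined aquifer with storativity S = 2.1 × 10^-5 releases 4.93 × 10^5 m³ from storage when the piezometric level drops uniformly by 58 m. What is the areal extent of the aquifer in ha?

A = ΔV / (S × Δh) = 4.93 × 10^5 / (2.1 × 10^-5 × 58) = 4.048 × 10^8 m²
A = 4.048 × 10^8 m² = 40480 ha

A ≈ 40500 ha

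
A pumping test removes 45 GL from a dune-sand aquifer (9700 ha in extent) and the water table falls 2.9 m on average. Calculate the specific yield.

A = 9700 ha = 9.7 × 10^7 m²
ΔV = 45 GL = 4.5 × 10^7 m³
Sy = ΔV / (A × Δh) = 4.5 × 10^7 m³ / (9.7 × 10^7 m² × 2.9 m) = 0.16

Sy ≈ 0.16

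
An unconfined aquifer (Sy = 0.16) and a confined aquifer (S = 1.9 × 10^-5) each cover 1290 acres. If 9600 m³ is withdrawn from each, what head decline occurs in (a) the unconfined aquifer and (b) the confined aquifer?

Δh_u ≈ 0.0115 m; Δh_c ≈ 96.8 m

A = 1290 acres = 5.22 × 10^6 m²
Unconfined: Δh_u = ΔV/(Sy·A) = 9600/(0.16 × 5.22 × 10^6) = 0.01149 m
Confined: Δh_c = ΔV/(S·A) = 9600/(1.9 × 10^-5 × 5.22 × 10^6) = 96.79 m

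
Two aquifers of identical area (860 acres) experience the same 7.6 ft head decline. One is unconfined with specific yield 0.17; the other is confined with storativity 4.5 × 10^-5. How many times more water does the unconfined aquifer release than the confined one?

ΔV_u / ΔV_c ≈ 3780

A = 860 acres = 3.48 × 10^6 m²
Δh = 7.6 ft = 2.316 m
Unconfined: ΔV_u = Sy × A × Δh = 0.17 × 3.48 × 10^6 × 2.316 = 1.371 × 10^6 m³
Confined: ΔV_c = S × A × Δh = 4.5 × 10^-5 × 3.48 × 10^6 × 2.316 = 362.8 m³
Ratio = ΔV_u / ΔV_c = Sy / S = 0.17 / 4.5 × 10^-5 = 3778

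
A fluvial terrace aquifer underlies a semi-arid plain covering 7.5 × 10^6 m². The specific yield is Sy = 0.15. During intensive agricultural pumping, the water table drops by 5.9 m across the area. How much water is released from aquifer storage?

ΔV = Sy × A × Δh = 0.15 × 7.5 × 10^6 m² × 5.9 m = 6.638 × 10^6 m³

ΔV ≈ 6.64 × 10^6 m³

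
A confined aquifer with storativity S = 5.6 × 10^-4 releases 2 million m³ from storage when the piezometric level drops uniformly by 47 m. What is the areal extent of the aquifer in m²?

A ≈ 7.6 × 10^7 m²

ΔV = 2 million m³ = 2 × 10^6 m³
A = ΔV / (S × Δh) = 2 × 10^6 / (5.6 × 10^-4 × 47) = 7.599 × 10^7 m²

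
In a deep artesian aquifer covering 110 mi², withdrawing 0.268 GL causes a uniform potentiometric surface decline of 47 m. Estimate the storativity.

A = 110 mi² = 2.849 × 10^8 m²
ΔV = 0.268 GL = 2.68 × 10^5 m³
S = ΔV / (A × Δh) = 2.68 × 10^5 m³ / (2.849 × 10^8 m² × 47 m) = 2.001 × 10^-5

S ≈ 2 × 10^-5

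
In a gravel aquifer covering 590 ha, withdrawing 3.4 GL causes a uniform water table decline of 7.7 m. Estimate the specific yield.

Sy ≈ 0.075

A = 590 ha = 5.9 × 10^6 m²
ΔV = 3.4 GL = 3.4 × 10^6 m³
Sy = ΔV / (A × Δh) = 3.4 × 10^6 m³ / (5.9 × 10^6 m² × 7.7 m) = 0.07484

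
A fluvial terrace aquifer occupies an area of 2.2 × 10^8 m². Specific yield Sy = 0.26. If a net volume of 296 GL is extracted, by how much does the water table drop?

Δh ≈ 5.17 m

ΔV = 296 GL = 2.96 × 10^8 m³
Δh = ΔV / (Sy × A) = 2.96 × 10^8 m³ / (0.26 × 2.2 × 10^8 m²) = 5.175 m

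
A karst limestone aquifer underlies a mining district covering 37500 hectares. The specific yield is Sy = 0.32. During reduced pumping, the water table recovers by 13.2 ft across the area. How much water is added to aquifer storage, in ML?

ΔV ≈ 4.83 × 10^5 ML

A = 37500 hectares = 3.75 × 10^8 m²
Δh = 13.2 ft = 4.023 m
ΔV = Sy × A × Δh = 0.32 × 3.75 × 10^8 m² × 4.023 m = 4.828 × 10^8 m³
ΔV = 4.828 × 10^8 m³ = 4.828 × 10^5 ML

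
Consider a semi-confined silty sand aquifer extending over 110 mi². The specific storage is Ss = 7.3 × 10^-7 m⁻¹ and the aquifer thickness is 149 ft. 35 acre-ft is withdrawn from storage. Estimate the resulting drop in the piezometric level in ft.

Δh ≈ 15 ft

b = 149 ft = 45.42 m
S = Ss × b = 7.3 × 10^-7 m⁻¹ × 45.42 m = 3.315 × 10^-5
A = 110 mi² = 2.849 × 10^8 m²
ΔV = 35 acre-ft = 43170 m³
Δh = ΔV / (S × A) = 43170 m³ / (3.315 × 10^-5 × 2.849 × 10^8 m²) = 4.571 m
Δh = 4.571 m = 15 ft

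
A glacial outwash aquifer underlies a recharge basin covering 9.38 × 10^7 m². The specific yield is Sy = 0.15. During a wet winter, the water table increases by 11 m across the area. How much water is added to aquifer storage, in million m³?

ΔV ≈ 155 million m³

ΔV = Sy × A × Δh = 0.15 × 9.38 × 10^7 m² × 11 m = 1.548 × 10^8 m³
ΔV = 1.548 × 10^8 m³ = 154.8 million m³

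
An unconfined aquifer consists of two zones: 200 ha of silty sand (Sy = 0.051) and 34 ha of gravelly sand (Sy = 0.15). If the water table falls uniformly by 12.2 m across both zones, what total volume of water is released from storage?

ΔV ≈ 1.87 × 10^6 m³

A₁ = 200 ha = 2 × 10^6 m²; A₂ = 34 ha = 3.4 × 10^5 m²
ΔV₁ = 0.051 × 2 × 10^6 × 12.2 = 1.244 × 10^6 m³
ΔV₂ = 0.15 × 3.4 × 10^5 × 12.2 = 6.222 × 10^5 m³
ΔV = ΔV₁ + ΔV₂ = 1.867 × 10^6 m³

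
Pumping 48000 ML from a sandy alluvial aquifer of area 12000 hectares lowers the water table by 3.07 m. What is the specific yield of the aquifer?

Sy ≈ 0.13

A = 12000 hectares = 1.2 × 10^8 m²
ΔV = 48000 ML = 4.8 × 10^7 m³
Sy = ΔV / (A × Δh) = 4.8 × 10^7 m³ / (1.2 × 10^8 m² × 3.07 m) = 0.1303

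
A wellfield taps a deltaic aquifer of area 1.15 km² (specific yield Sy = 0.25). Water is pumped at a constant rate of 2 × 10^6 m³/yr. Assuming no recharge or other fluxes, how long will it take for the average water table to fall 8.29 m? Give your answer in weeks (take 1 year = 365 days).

A = 1.15 km² = 1.15 × 10^6 m²
ΔV = Sy × A × Δh = 0.25 × 1.15 × 10^6 × 8.29 = 2.383 × 10^6 m³
Q = 2 × 10^6 m³/yr = 5479 m³/d
t = ΔV / Q = 2.383 × 10^6 m³ / 5479 m³/d = 435 d
t = 435 d ≈ 62.14 weeks

t ≈ 62.1 weeks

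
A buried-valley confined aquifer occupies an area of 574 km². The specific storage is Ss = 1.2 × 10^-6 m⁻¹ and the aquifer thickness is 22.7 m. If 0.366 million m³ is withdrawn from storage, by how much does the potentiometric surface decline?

Δh ≈ 23.4 m

S = Ss × b = 1.2 × 10^-6 m⁻¹ × 22.7 m = 2.724 × 10^-5
A = 574 km² = 5.74 × 10^8 m²
ΔV = 0.366 million m³ = 3.66 × 10^5 m³
Δh = ΔV / (S × A) = 3.66 × 10^5 m³ / (2.724 × 10^-5 × 5.74 × 10^8 m²) = 23.41 m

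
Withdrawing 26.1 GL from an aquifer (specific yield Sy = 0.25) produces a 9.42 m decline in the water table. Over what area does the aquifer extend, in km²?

ΔV = 26.1 GL = 2.61 × 10^7 m³
A = ΔV / (Sy × Δh) = 2.61 × 10^7 / (0.25 × 9.42) = 1.108 × 10^7 m²
A = 1.108 × 10^7 m² = 11.08 km²

A ≈ 11.1 km²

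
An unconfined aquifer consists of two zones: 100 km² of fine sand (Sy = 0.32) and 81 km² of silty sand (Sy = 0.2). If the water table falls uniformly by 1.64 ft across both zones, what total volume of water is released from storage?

ΔV ≈ 2.41 × 10^7 m³

A₁ = 100 km² = 1 × 10^8 m²; A₂ = 81 km² = 8.1 × 10^7 m²
Δh = 1.64 ft = 0.4999 m
ΔV₁ = 0.32 × 1 × 10^8 × 0.4999 = 1.6 × 10^7 m³
ΔV₂ = 0.2 × 8.1 × 10^7 × 0.4999 = 8.098 × 10^6 m³
ΔV = ΔV₁ + ΔV₂ = 2.409 × 10^7 m³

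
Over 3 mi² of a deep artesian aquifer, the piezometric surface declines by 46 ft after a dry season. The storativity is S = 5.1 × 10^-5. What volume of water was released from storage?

A = 3 mi² = 7.77 × 10^6 m²
Δh = 46 ft = 14.02 m
ΔV = S × A × Δh = 5.1 × 10^-5 × 7.77 × 10^6 m² × 14.02 m = 5556 m³

ΔV ≈ 5560 m³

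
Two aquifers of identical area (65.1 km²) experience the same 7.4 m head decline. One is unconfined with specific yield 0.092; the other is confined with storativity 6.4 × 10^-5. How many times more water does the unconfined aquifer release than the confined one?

ΔV_u / ΔV_c ≈ 1440

A = 65.1 km² = 6.51 × 10^7 m²
Unconfined: ΔV_u = Sy × A × Δh = 0.092 × 6.51 × 10^7 × 7.4 = 4.432 × 10^7 m³
Confined: ΔV_c = S × A × Δh = 6.4 × 10^-5 × 6.51 × 10^7 × 7.4 = 30830 m³
Ratio = ΔV_u / ΔV_c = Sy / S = 0.092 / 6.4 × 10^-5 = 1437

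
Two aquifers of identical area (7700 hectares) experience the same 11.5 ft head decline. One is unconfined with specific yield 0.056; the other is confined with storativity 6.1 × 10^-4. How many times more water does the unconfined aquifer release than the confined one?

A = 7700 hectares = 7.7 × 10^7 m²
Δh = 11.5 ft = 3.505 m
Unconfined: ΔV_u = Sy × A × Δh = 0.056 × 7.7 × 10^7 × 3.505 = 1.511 × 10^7 m³
Confined: ΔV_c = S × A × Δh = 6.1 × 10^-4 × 7.7 × 10^7 × 3.505 = 1.646 × 10^5 m³
Ratio = ΔV_u / ΔV_c = Sy / S = 0.056 / 6.1 × 10^-4 = 91.8

ΔV_u / ΔV_c ≈ 91.8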